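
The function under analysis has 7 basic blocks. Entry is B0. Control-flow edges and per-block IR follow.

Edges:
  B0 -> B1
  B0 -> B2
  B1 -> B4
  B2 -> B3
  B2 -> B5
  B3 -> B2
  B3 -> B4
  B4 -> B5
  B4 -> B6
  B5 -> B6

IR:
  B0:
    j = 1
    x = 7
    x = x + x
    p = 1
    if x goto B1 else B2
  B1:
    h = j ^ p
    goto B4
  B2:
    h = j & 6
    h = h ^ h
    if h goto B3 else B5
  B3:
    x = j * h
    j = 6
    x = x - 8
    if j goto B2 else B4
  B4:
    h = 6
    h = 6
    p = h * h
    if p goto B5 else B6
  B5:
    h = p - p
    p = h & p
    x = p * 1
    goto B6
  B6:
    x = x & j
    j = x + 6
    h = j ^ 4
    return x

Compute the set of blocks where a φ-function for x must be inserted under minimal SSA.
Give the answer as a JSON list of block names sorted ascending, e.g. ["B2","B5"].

idom tree: B1←B0 B2←B0 B3←B2 B4←B0 B5←B0 B6←B0
Dom∩ at merges:
  B2: preds {B0,B3}: {B0} ∩ {B0,B2,B3} = {B0}; idom=B0
  B4: preds {B1,B3}: {B0,B1} ∩ {B0,B2,B3} = {B0}; idom=B0
  B5: preds {B2,B4}: {B0,B2} ∩ {B0,B4} = {B0}; idom=B0
  B6: preds {B4,B5}: {B0,B4} ∩ {B0,B5} = {B0}; idom=B0

Frontier:
  B2←B0: walk · to B0
  B2←B3: walk B3→B2 to B0
  B4←B1: walk B1 to B0
  B4←B3: walk B3→B2 to B0
  B5←B2: walk B2 to B0
  B5←B4: walk B4 to B0
  B6←B4: walk B4 to B0
  B6←B5: walk B5 to B0
  B0 → ∅
  B1 → {B4}
  B2 → {B2,B4,B5}
  B3 → {B2,B4}
  B4 → {B5,B6}
  B5 → {B6}
  B6 → ∅

φ for x: defs {B0,B3,B5,B6}
  DF⁺ = {B2,B4,B5,B6}

Answer: ["B2", "B4", "B5", "B6"]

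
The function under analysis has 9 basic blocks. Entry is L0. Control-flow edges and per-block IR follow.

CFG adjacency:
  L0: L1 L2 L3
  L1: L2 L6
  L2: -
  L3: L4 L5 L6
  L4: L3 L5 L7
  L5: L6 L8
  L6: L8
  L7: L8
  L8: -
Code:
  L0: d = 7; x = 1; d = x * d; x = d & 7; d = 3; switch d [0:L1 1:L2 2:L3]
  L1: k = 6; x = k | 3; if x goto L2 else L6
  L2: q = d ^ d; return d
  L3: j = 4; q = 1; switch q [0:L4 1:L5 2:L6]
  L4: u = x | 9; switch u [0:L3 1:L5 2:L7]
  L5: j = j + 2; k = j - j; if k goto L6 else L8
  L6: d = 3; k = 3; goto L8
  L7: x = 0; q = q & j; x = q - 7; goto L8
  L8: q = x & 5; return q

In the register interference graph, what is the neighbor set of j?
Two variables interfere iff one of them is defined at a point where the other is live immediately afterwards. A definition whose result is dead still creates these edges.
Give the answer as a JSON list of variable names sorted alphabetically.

Answer: ["q", "u", "x"]

Analysis:
Block summaries:
  L0: def={d,x} ue=∅
  L1: def={k,x} ue=∅
  L2: def={q} ue={d}
  L3: def={j,q} ue=∅
  L4: def={u} ue={x}
  L5: def={j,k} ue={j}
  L6: def={d,k} ue=∅
  L7: def={q,x} ue={j,q}
  L8: def={q} ue={x}

Live sets:
  L0 li=∅ lo={d,x}
  L1 li={d} lo={d,x}
  L2 li={d} lo=∅
  L3 li={x} lo={j,q,x}
  L4 li={j,q,x} lo={j,q,x}
  L5 li={j,x} lo={x}
  L6 li={x} lo={x}
  L7 li={j,q} lo={x}
  L8 li={x} lo=∅

Interfere edges:
  d — {k,q,x}
  j — {q,u,x}
  k — {d,x}
  q — {d,j,u,x}
  u — {j,q,x}
  x — {d,j,k,q,u}

N(j) = ["q", "u", "x"]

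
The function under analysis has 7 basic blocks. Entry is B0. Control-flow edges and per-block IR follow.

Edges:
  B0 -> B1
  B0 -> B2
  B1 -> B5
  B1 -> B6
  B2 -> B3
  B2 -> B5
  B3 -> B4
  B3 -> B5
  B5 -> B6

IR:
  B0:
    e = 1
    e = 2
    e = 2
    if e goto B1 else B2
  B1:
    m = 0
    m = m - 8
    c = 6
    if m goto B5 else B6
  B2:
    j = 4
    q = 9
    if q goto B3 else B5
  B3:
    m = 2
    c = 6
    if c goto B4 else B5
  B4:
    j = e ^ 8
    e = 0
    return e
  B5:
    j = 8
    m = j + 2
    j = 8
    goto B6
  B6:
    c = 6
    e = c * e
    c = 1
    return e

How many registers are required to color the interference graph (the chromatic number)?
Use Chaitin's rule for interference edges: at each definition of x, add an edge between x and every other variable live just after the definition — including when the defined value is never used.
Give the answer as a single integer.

Answer: 3

Working:
Per-block:
  B0: def={e} ue=∅
  B1: def={c,m} ue=∅
  B2: def={j,q} ue=∅
  B3: def={c,m} ue=∅
  B4: def={e,j} ue={e}
  B5: def={j,m} ue=∅
  B6: def={c,e} ue={e}

Backward fixpoint:
  B0: in=∅ out={e}
  B1: in={e} out={e}
  B2: in={e} out={e}
  B3: in={e} out={e}
  B4: in={e} out=∅
  B5: in={e} out={e}
  B6: in={e} out=∅

Interfere edges:
  c — {e,m}
  e — {c,j,m,q}
  j — {e}
  m — {c,e}
  q — {e}

Chromatic number:
  {c,e,m} pairwise interfere (3-clique) ⇒ χ ≥ 3
  assign c→r1 e→r0 j→r1 m→r2 q→r1 — no edge inside a register ⇒ χ ≤ 3
  χ = 3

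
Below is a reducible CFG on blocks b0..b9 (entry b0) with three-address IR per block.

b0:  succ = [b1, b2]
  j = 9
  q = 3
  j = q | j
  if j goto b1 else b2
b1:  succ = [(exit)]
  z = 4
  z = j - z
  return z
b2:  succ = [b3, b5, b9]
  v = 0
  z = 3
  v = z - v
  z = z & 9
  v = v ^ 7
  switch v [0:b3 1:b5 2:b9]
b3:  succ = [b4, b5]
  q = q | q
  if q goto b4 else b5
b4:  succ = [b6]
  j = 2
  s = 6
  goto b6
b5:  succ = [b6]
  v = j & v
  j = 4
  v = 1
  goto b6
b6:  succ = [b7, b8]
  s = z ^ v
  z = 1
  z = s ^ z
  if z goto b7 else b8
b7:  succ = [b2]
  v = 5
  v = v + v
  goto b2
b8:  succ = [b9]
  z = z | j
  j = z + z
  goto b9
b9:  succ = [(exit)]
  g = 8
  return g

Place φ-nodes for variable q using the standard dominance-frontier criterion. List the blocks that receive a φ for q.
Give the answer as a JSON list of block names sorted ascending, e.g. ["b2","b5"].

idom tree: b1←b0 b2←b0 b3←b2 b4←b3 b5←b2 b6←b2 b7←b6 b8←b6 b9←b2
Dom at joins:
  b2: preds {b0,b7}: {b0} ∩ {b0,b2,b6,b7} = {b0}; idom=b0
  b5: preds {b2,b3}: {b0,b2} ∩ {b0,b2,b3} = {b0,b2}; idom=b2
  b6: preds {b4,b5}: {b0,b2,b3,b4} ∩ {b0,b2,b5} = {b0,b2}; idom=b2
  b9: preds {b2,b8}: {b0,b2} ∩ {b0,b2,b6,b8} = {b0,b2}; idom=b2

DF walk-up:
  b2←b0: walk · to b0
  b2←b7: walk b7→b6→b2 to b0
  b5←b2: walk · to b2
  b5←b3: walk b3 to b2
  b6←b4: walk b4→b3 to b2
  b6←b5: walk b5 to b2
  b9←b2: walk · to b2
  b9←b8: walk b8→b6 to b2
  DF(b0)=∅
  DF(b1)=∅
  DF(b2)={b2}
  DF(b3)={b5,b6}
  DF(b4)={b6}
  DF(b5)={b6}
  DF(b6)={b2,b9}
  DF(b7)={b2}
  DF(b8)={b9}
  DF(b9)=∅

φ for q: defs {b0,b3}
  DF⁺ = {b2,b5,b6,b9}

Answer: ["b2", "b5", "b6", "b9"]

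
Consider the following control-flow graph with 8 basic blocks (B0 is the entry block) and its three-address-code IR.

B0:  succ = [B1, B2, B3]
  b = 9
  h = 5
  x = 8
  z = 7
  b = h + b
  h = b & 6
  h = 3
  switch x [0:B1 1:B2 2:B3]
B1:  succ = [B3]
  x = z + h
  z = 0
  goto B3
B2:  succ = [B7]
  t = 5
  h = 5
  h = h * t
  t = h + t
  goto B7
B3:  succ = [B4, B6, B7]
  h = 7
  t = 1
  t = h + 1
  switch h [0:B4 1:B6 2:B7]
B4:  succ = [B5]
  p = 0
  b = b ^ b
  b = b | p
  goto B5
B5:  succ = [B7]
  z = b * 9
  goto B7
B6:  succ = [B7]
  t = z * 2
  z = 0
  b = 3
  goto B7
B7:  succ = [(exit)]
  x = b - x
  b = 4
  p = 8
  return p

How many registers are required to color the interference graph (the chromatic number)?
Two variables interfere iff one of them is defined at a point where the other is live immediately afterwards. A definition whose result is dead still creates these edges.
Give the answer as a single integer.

Answer: 5

Derivation:
def/use:
  B0: def={b,h,x,z} ue=∅
  B1: def={x,z} ue={h,z}
  B2: def={h,t} ue=∅
  B3: def={h,t} ue=∅
  B4: def={b,p} ue={b}
  B5: def={z} ue={b}
  B6: def={b,t,z} ue={z}
  B7: def={b,p,x} ue={b,x}

Backward fixpoint:
  B0: in=∅ out={b,h,x,z}
  B1: in={b,h,z} out={b,x,z}
  B2: in={b,x} out={b,x}
  B3: in={b,x,z} out={b,x,z}
  B4: in={b,x} out={b,x}
  B5: in={b,x} out={b,x}
  B6: in={x,z} out={b,x}
  B7: in={b,x} out=∅

Interference:
  b: {h,p,t,x,z}
  h: {b,t,x,z}
  p: {b,x}
  t: {b,h,x,z}
  x: {b,h,p,t,z}
  z: {b,h,t,x}

Registers:
  {b,h,t,x,z} pairwise interfere (5-clique) ⇒ χ ≥ 5
  assign b→R0 h→R2 p→R2 t→R3 x→R1 z→R4 — no edge inside a register ⇒ χ ≤ 5
  χ = 5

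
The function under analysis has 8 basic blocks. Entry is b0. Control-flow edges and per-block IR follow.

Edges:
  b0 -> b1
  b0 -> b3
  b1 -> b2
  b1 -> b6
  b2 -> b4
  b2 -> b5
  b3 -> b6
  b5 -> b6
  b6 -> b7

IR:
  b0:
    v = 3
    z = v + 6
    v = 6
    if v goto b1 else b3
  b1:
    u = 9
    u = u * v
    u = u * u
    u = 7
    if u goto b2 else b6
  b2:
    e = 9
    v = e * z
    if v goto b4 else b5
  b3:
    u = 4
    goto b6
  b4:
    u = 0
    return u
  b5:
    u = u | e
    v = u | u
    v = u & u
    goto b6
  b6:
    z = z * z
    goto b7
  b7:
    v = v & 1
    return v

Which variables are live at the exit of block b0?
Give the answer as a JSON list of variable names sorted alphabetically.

Per-block:
  b0: def={v,z} ue=∅
  b1: def={u} ue={v}
  b2: def={e,v} ue={z}
  b3: def={u} ue=∅
  b4: def={u} ue=∅
  b5: def={u,v} ue={e,u}
  b6: def={z} ue={z}
  b7: def={v} ue={v}

Liveness:
  b0: in=∅ out={v,z}
  b1: in={v,z} out={u,v,z}
  b2: in={u,z} out={e,u,z}
  b3: in={v,z} out={v,z}
  b4: in=∅ out=∅
  b5: in={e,u,z} out={v,z}
  b6: in={v,z} out={v}
  b7: in={v} out=∅

live-out(b0) = ["v", "z"]

Answer: ["v", "z"]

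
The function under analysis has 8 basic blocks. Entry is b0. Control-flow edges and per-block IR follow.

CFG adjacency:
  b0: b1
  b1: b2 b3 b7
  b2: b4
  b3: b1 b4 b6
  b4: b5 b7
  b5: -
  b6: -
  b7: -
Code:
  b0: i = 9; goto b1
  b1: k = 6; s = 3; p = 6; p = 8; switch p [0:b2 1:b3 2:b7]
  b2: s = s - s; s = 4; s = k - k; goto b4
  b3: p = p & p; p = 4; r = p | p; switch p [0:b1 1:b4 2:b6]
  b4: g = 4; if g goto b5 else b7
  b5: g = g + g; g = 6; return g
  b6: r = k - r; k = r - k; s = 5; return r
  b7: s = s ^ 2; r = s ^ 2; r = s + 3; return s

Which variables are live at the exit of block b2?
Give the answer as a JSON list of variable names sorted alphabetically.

Answer: ["s"]

Analysis:
Per-block:
  b0 def {i} use ∅
  b1 def {k,p,s} use ∅
  b2 def {s} use {k,s}
  b3 def {p,r} use {p}
  b4 def {g} use ∅
  b5 def {g} use {g}
  b6 def {k,r,s} use {k,r}
  b7 def {r,s} use {s}

Backward fixpoint:
  b0 li=∅ lo=∅
  b1 li=∅ lo={k,p,s}
  b2 li={k,s} lo={s}
  b3 li={k,p,s} lo={k,r,s}
  b4 li={s} lo={g,s}
  b5 li={g} lo=∅
  b6 li={k,r} lo=∅
  b7 li={s} lo=∅

live-out(b2) = ["s"]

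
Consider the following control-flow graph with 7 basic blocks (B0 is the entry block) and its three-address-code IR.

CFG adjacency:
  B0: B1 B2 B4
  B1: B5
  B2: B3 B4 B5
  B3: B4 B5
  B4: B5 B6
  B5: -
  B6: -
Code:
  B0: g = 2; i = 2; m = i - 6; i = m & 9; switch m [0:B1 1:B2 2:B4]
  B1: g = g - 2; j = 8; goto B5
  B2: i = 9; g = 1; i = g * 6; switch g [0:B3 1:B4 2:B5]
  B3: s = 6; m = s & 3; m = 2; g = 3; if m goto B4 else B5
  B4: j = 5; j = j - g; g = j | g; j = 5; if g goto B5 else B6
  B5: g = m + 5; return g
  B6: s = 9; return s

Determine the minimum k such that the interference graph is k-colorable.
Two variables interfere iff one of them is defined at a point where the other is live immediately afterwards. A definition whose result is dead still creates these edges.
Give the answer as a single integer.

Answer: 3

Analysis:
def/use:
  B0: {g,i,m} / ∅
  B1: {g,j} / {g}
  B2: {g,i} / ∅
  B3: {g,m,s} / ∅
  B4: {g,j} / {g}
  B5: {g} / {m}
  B6: {s} / ∅

Backward fixpoint:
  B0 li=∅ lo={g,m}
  B1 li={g,m} lo={m}
  B2 li={m} lo={g,m}
  B3 li=∅ lo={g,m}
  B4 li={g,m} lo={m}
  B5 li={m} lo=∅
  B6 li=∅ lo=∅

Interfere edges:
  g: {i,j,m}
  i: {g,m}
  j: {g,m}
  m: {g,i,j}
  s: ∅

Chromatic number:
  lower bound: {g,i,m} mutually conflict ⇒ χ ≥ 3
  3-colouring: r0={g,s}  r1={m}  r2={i,j}
  χ = 3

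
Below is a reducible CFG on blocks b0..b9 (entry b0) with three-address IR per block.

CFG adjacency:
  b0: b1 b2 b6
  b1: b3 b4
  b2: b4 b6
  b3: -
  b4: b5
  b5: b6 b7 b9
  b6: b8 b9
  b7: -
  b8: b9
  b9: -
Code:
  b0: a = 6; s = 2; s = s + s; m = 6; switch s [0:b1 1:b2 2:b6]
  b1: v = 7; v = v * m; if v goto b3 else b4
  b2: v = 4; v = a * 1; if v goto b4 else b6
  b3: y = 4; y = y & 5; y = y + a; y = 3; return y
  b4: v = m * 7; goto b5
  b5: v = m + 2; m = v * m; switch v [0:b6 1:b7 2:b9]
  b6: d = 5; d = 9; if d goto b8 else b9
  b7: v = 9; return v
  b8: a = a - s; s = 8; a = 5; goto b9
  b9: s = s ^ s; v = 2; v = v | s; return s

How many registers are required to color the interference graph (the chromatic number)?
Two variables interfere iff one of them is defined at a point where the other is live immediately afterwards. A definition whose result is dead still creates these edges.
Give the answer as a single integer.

def/use:
  b0: def={a,m,s} ue=∅
  b1: def={v} ue={m}
  b2: def={v} ue={a}
  b3: def={y} ue={a}
  b4: def={v} ue={m}
  b5: def={m,v} ue={m}
  b6: def={d} ue=∅
  b7: def={v} ue=∅
  b8: def={a,s} ue={a,s}
  b9: def={s,v} ue={s}

Backward fixpoint:
  live b0: ∅→{a,m,s}
  live b1: {a,m,s}→{a,m,s}
  live b2: {a,m,s}→{a,m,s}
  live b3: {a}→∅
  live b4: {a,m,s}→{a,m,s}
  live b5: {a,m,s}→{a,s}
  live b6: {a,s}→{a,s}
  live b7: ∅→∅
  live b8: {a,s}→{s}
  live b9: {s}→∅

Interfere edges:
  a↔{d,m,s,v,y}
  d↔{a,s}
  m↔{a,s,v}
  s↔{a,d,m,v}
  v↔{a,m,s}
  y↔{a}

Colouring:
  lower bound: {a,m,s,v} mutually conflict ⇒ χ ≥ 4
  assign a→r0 d→r2 m→r2 s→r1 v→r3 y→r1 — no edge inside a register ⇒ χ ≤ 4
  χ = 4

Answer: 4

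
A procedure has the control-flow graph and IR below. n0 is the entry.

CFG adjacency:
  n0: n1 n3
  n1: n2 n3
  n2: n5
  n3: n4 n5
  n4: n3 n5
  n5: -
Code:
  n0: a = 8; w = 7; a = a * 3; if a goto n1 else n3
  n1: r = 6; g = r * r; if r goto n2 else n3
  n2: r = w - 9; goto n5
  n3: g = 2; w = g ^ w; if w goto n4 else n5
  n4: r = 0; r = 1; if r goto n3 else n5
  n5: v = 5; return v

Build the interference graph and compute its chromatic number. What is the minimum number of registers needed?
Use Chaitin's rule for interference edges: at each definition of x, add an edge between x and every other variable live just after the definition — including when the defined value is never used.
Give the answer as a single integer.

Block summaries:
  n0 def {a,w} use ∅
  n1 def {g,r} use ∅
  n2 def {r} use {w}
  n3 def {g,w} use {w}
  n4 def {r} use ∅
  n5 def {v} use ∅

Backward fixpoint:
  n0: in=∅ out={w}
  n1: in={w} out={w}
  n2: in={w} out=∅
  n3: in={w} out={w}
  n4: in={w} out={w}
  n5: in=∅ out=∅

Interference:
  a↔{w}
  g↔{r,w}
  r↔{g,w}
  v↔∅
  w↔{a,g,r}

Chromatic number:
  {g,r,w} pairwise interfere (3-clique) ⇒ χ ≥ 3
  3-colouring: R0={v,w}  R1={a,g}  R2={r}
  χ = 3

Answer: 3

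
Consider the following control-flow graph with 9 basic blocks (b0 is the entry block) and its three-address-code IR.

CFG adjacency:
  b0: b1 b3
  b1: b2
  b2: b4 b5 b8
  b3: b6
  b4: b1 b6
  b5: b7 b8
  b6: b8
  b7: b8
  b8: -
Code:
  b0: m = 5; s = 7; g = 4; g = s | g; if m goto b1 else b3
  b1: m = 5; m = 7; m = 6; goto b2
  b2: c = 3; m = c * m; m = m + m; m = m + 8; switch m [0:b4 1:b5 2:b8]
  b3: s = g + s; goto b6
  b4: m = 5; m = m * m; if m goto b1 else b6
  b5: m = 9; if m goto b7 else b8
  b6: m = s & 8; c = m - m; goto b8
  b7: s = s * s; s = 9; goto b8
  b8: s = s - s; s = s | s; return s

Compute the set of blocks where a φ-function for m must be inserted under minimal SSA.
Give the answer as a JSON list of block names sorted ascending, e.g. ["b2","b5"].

Answer: ["b1", "b6", "b8"]

Derivation:
idom tree: b1←b0 b2←b1 b3←b0 b4←b2 b5←b2 b6←b0 b7←b5 b8←b0
Dom at joins:
  b1: preds {b0,b4}: {b0} ∩ {b0,b1,b2,b4} = {b0}; idom=b0
  b6: preds {b3,b4}: {b0,b3} ∩ {b0,b1,b2,b4} = {b0}; idom=b0
  b8: preds {b2,b5,b6,b7}: {b0,b1,b2} ∩ {b0,b1,b2,b5} ∩ {b0,b6} ∩ {b0,b1,b2,b5,b7} = {b0}; idom=b0

Frontier:
  b1←b0: walk · to b0
  b1←b4: walk b4→b2→b1 to b0
  b6←b3: walk b3 to b0
  b6←b4: walk b4→b2→b1 to b0
  b8←b2: walk b2→b1 to b0
  b8←b5: walk b5→b2→b1 to b0
  b8←b6: walk b6 to b0
  b8←b7: walk b7→b5→b2→b1 to b0
  DF(b0)=∅
  DF(b1)={b1,b6,b8}
  DF(b2)={b1,b6,b8}
  DF(b3)={b6}
  DF(b4)={b1,b6}
  DF(b5)={b8}
  DF(b6)={b8}
  DF(b7)={b8}
  DF(b8)=∅

φ for m: defs {b0,b1,b2,b4,b5,b6}
  DF⁺ = {b1,b6,b8}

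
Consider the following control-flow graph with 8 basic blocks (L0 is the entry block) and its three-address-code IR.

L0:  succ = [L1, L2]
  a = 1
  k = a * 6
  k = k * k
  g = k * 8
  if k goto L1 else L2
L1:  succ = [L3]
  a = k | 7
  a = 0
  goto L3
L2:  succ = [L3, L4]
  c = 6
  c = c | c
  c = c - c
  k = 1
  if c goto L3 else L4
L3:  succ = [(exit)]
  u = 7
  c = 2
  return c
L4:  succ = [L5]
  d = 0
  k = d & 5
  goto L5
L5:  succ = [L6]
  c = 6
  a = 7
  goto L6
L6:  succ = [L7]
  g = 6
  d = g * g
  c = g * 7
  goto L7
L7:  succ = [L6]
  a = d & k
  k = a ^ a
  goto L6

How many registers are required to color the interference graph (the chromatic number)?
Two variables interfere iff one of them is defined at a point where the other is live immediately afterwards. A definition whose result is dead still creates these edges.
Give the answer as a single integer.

Answer: 3

Derivation:
Block summaries:
  L0: {a,g,k} / ∅
  L1: {a} / {k}
  L2: {c,k} / ∅
  L3: {c,u} / ∅
  L4: {d,k} / ∅
  L5: {a,c} / ∅
  L6: {c,d,g} / ∅
  L7: {a,k} / {d,k}

Backward fixpoint:
  L0: in=∅ out={k}
  L1: in={k} out=∅
  L2: in=∅ out=∅
  L3: in=∅ out=∅
  L4: in=∅ out={k}
  L5: in={k} out={k}
  L6: in={k} out={d,k}
  L7: in={d,k} out={k}

Interference:
  a↔{k}
  c↔{d,k}
  d↔{c,g,k}
  g↔{d,k}
  k↔{a,c,d,g}
  u↔∅

Registers:
  lower bound: {c,d,k} mutually conflict ⇒ χ ≥ 3
  3-colouring: c0={k,u}  c1={a,d}  c2={c,g}
  χ = 3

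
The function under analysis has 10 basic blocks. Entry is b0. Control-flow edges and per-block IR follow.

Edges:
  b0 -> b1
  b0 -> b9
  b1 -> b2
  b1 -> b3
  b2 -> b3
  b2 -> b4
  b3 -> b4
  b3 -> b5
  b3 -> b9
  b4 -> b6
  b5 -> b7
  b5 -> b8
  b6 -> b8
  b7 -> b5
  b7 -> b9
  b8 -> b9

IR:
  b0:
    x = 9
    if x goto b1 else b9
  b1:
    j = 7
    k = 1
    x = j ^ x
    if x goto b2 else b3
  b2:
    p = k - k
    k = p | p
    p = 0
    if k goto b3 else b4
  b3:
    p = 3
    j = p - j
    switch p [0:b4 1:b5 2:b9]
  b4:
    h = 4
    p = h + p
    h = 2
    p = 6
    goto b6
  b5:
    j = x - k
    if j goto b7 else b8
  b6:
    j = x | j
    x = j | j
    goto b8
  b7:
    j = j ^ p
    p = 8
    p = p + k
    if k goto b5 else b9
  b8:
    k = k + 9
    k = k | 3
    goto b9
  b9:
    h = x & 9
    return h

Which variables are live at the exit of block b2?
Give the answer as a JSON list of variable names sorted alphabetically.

Answer: ["j", "k", "p", "x"]

Working:
Block summaries:
  b0: {x} / ∅
  b1: {j,k,x} / {x}
  b2: {k,p} / {k}
  b3: {j,p} / {j}
  b4: {h,p} / {p}
  b5: {j} / {k,x}
  b6: {j,x} / {j,x}
  b7: {j,p} / {j,k,p}
  b8: {k} / {k}
  b9: {h} / {x}

Backward fixpoint:
  live b0: ∅→{x}
  live b1: {x}→{j,k,x}
  live b2: {j,k,x}→{j,k,p,x}
  live b3: {j,k,x}→{j,k,p,x}
  live b4: {j,k,p,x}→{j,k,x}
  live b5: {k,p,x}→{j,k,p,x}
  live b6: {j,k,x}→{k,x}
  live b7: {j,k,p,x}→{k,p,x}
  live b8: {k,x}→{x}
  live b9: {x}→∅

live-out(b2) = ["j", "k", "p", "x"]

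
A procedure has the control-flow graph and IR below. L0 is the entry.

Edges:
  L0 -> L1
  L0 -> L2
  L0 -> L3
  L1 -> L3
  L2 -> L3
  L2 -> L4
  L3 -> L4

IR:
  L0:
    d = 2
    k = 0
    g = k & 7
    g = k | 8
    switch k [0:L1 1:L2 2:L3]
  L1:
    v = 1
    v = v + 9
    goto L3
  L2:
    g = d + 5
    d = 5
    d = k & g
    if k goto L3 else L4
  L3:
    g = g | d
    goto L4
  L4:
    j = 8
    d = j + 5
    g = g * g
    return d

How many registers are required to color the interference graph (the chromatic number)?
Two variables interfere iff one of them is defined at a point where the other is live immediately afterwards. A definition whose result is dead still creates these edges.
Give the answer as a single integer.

Per-block:
  L0: def={d,g,k} ue=∅
  L1: def={v} ue=∅
  L2: def={d,g} ue={d,k}
  L3: def={g} ue={d,g}
  L4: def={d,g,j} ue={g}

Backward fixpoint:
  live L0: ∅→{d,g,k}
  live L1: {d,g}→{d,g}
  live L2: {d,k}→{d,g}
  live L3: {d,g}→{g}
  live L4: {g}→∅

Conflict graph:
  d↔{g,k,v}
  g↔{d,j,k,v}
  j↔{g}
  k↔{d,g}
  v↔{d,g}

Registers:
  clique {d,g,k} ⇒ need ≥ 3
  assign d→r1 g→r0 j→r1 k→r2 v→r2 — no edge inside a register ⇒ χ ≤ 3
  χ = 3

Answer: 3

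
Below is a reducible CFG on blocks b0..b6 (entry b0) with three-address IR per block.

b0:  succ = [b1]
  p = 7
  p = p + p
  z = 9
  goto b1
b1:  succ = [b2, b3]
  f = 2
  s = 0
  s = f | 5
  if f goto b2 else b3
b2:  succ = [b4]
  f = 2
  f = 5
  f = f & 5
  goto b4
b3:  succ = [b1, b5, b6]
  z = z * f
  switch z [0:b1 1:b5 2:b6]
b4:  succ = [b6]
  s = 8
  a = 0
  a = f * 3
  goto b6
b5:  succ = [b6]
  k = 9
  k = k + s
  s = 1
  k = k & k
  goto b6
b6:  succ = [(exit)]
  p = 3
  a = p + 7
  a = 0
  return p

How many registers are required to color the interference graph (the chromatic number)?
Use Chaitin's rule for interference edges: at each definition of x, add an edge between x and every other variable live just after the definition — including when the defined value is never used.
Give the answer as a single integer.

Answer: 3

Analysis:
Per-block:
  b0 def {p,z} use ∅
  b1 def {f,s} use ∅
  b2 def {f} use ∅
  b3 def {z} use {f,z}
  b4 def {a,s} use {f}
  b5 def {k,s} use {s}
  b6 def {a,p} use ∅

Backward fixpoint:
  b0: in=∅ out={z}
  b1: in={z} out={f,s,z}
  b2: in=∅ out={f}
  b3: in={f,s,z} out={s,z}
  b4: in={f} out=∅
  b5: in={s} out=∅
  b6: in=∅ out=∅

Conflict graph:
  a — {f,p}
  f — {a,s,z}
  k — {s}
  p — {a}
  s — {f,k,z}
  z — {f,s}

Chromatic number:
  lower bound: {f,s,z} mutually conflict ⇒ χ ≥ 3
  3-colouring: R0={f,k,p}  R1={a,s}  R2={z}
  χ = 3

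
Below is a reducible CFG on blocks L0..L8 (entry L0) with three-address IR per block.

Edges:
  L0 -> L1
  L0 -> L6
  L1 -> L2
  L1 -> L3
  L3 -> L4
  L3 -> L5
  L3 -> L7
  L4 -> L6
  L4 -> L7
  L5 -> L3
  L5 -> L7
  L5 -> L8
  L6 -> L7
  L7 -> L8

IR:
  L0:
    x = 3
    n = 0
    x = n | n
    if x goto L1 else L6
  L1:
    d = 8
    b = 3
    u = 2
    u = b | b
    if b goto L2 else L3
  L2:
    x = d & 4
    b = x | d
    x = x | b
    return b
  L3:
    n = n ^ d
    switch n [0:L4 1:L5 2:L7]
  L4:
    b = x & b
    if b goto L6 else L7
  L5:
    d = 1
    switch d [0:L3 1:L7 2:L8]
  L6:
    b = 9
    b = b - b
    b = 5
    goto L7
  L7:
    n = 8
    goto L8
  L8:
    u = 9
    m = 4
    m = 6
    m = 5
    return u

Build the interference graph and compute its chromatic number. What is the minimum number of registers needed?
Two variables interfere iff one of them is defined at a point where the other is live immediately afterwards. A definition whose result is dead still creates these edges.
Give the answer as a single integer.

Answer: 5

Working:
Per-block:
  L0: {n,x} / ∅
  L1: {b,d,u} / ∅
  L2: {b,x} / {d}
  L3: {n} / {d,n}
  L4: {b} / {b,x}
  L5: {d} / ∅
  L6: {b} / ∅
  L7: {n} / ∅
  L8: {m,u} / ∅

Live sets:
  live L0: ∅→{n,x}
  live L1: {n,x}→{b,d,n,x}
  live L2: {d}→∅
  live L3: {b,d,n,x}→{b,n,x}
  live L4: {b,x}→∅
  live L5: {b,n,x}→{b,d,n,x}
  live L6: ∅→∅
  live L7: ∅→∅
  live L8: ∅→∅

Conflict graph:
  b — {d,n,u,x}
  d — {b,n,u,x}
  m — {u}
  n — {b,d,u,x}
  u — {b,d,m,n,x}
  x — {b,d,n,u}

Chromatic number:
  lower bound: {b,d,n,u,x} mutually conflict ⇒ χ ≥ 5
  5-colouring: r0={u}  r1={b,m}  r2={d}  r3={n}  r4={x}
  χ = 5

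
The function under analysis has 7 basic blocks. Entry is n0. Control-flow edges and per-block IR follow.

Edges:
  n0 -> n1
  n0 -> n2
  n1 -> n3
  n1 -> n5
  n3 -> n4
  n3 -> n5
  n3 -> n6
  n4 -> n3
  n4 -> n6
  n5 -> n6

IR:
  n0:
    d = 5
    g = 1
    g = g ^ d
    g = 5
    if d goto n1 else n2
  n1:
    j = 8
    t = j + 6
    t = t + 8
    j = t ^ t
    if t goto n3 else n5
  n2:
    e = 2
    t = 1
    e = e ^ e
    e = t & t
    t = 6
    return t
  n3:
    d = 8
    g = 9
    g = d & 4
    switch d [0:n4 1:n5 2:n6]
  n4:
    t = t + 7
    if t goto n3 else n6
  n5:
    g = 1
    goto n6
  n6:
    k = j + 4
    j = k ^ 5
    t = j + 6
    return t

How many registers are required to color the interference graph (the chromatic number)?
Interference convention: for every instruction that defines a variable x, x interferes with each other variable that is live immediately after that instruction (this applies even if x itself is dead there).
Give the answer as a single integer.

Answer: 4

Working:
Block summaries:
  n0 def {d,g} use ∅
  n1 def {j,t} use ∅
  n2 def {e,t} use ∅
  n3 def {d,g} use ∅
  n4 def {t} use {t}
  n5 def {g} use ∅
  n6 def {j,k,t} use {j}

Live sets:
  n0: in=∅ out=∅
  n1: in=∅ out={j,t}
  n2: in=∅ out=∅
  n3: in={j,t} out={j,t}
  n4: in={j,t} out={j,t}
  n5: in={j} out={j}
  n6: in={j} out=∅

Interfere edges:
  d↔{g,j,t}
  e↔{t}
  g↔{d,j,t}
  j↔{d,g,t}
  k↔∅
  t↔{d,e,g,j}

Registers:
  {d,g,j,t} pairwise interfere (4-clique) ⇒ χ ≥ 4
  4-colouring: R0={k,t}  R1={d,e}  R2={g}  R3={j}
  χ = 4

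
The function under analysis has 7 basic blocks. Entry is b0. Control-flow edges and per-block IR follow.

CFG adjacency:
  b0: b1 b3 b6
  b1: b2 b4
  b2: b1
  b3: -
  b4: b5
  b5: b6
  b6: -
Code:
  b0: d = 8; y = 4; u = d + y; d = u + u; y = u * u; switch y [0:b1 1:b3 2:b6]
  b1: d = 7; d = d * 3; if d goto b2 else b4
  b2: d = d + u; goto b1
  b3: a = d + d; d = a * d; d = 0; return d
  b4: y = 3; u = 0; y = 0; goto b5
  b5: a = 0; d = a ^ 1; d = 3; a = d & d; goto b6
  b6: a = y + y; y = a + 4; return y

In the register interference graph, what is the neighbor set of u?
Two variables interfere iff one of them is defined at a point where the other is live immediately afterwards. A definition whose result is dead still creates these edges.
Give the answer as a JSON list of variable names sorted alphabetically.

Answer: ["d", "y"]

Derivation:
def/use:
  b0: {d,u,y} / ∅
  b1: {d} / ∅
  b2: {d} / {d,u}
  b3: {a,d} / {d}
  b4: {u,y} / ∅
  b5: {a,d} / ∅
  b6: {a,y} / {y}

Live sets:
  b0: in=∅ out={d,u,y}
  b1: in={u} out={d,u}
  b2: in={d,u} out={u}
  b3: in={d} out=∅
  b4: in=∅ out={y}
  b5: in={y} out={y}
  b6: in={y} out=∅

Interfere edges:
  a — {d,y}
  d — {a,u,y}
  u — {d,y}
  y — {a,d,u}

N(u) = ["d", "y"]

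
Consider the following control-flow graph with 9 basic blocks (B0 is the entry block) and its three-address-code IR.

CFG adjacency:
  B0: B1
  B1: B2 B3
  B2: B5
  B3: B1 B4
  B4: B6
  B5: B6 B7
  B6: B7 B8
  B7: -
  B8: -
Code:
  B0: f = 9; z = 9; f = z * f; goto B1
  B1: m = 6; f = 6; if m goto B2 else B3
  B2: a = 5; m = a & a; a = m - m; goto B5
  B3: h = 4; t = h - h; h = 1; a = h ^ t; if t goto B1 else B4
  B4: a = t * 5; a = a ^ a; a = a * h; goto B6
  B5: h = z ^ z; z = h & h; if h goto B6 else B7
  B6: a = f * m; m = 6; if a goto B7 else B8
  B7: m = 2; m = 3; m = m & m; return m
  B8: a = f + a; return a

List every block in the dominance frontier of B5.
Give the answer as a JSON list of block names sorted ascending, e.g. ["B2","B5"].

Answer: ["B6", "B7"]

Derivation:
idom tree: B1←B0 B2←B1 B3←B1 B4←B3 B5←B2 B6←B1 B7←B1 B8←B6
Dom∩ at merges:
  B1: preds {B0,B3}: {B0} ∩ {B0,B1,B3} = {B0}; idom=B0
  B6: preds {B4,B5}: {B0,B1,B3,B4} ∩ {B0,B1,B2,B5} = {B0,B1}; idom=B1
  B7: preds {B5,B6}: {B0,B1,B2,B5} ∩ {B0,B1,B6} = {B0,B1}; idom=B1

DF derivation:
  join B1 pred B0: · stop@B0
  join B1 pred B3: B3→B1 stop@B0
  join B6 pred B4: B4→B3 stop@B1
  join B6 pred B5: B5→B2 stop@B1
  join B7 pred B5: B5→B2 stop@B1
  join B7 pred B6: B6 stop@B1
  B0 → ∅
  B1 → {B1}
  B2 → {B6,B7}
  B3 → {B1,B6}
  B4 → {B6}
  B5 → {B6,B7}
  B6 → {B7}
  B7 → ∅
  B8 → ∅

DF(B5) = ["B6", "B7"]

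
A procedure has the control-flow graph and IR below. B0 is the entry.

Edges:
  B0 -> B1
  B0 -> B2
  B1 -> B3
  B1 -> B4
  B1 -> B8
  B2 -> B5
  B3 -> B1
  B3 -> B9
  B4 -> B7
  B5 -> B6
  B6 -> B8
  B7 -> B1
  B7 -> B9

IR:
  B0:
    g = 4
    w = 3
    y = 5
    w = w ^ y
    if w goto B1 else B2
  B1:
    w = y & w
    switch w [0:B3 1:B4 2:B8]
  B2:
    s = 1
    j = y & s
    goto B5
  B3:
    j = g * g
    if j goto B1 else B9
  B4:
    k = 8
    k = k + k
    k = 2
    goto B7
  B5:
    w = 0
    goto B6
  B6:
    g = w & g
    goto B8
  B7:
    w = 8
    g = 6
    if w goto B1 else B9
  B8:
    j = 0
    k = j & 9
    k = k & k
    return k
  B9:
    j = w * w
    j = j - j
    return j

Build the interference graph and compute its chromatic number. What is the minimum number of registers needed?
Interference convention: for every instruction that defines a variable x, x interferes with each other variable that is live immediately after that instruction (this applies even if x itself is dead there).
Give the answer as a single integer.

Per-block:
  B0: {g,w,y} / ∅
  B1: {w} / {w,y}
  B2: {j,s} / {y}
  B3: {j} / {g}
  B4: {k} / ∅
  B5: {w} / ∅
  B6: {g} / {g,w}
  B7: {g,w} / ∅
  B8: {j,k} / ∅
  B9: {j} / {w}

Backward fixpoint:
  live B0: ∅→{g,w,y}
  live B1: {g,w,y}→{g,w,y}
  live B2: {g,y}→{g}
  live B3: {g,w,y}→{g,w,y}
  live B4: {y}→{y}
  live B5: {g}→{g,w}
  live B6: {g,w}→∅
  live B7: {y}→{g,w,y}
  live B8: ∅→∅
  live B9: {w}→∅

Conflict graph:
  g↔{j,s,w,y}
  j↔{g,w,y}
  k↔{y}
  s↔{g,y}
  w↔{g,j,y}
  y↔{g,j,k,s,w}

Colouring:
  clique {g,j,w,y} ⇒ need ≥ 4
  4-colouring: r0={y}  r1={g,k}  r2={j,s}  r3={w}
  χ = 4

Answer: 4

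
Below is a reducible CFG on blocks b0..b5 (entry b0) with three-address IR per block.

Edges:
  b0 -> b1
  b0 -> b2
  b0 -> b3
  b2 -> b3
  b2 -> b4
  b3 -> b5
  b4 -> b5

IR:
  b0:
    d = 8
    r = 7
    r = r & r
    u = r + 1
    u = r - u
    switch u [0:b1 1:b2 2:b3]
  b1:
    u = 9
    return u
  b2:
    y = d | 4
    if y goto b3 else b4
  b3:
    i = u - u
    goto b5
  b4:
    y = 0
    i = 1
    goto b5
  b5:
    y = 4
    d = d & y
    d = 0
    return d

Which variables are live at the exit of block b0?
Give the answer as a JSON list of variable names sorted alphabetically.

Per-block:
  b0: {d,r,u} / ∅
  b1: {u} / ∅
  b2: {y} / {d}
  b3: {i} / {u}
  b4: {i,y} / ∅
  b5: {d,y} / {d}

Liveness:
  live b0: ∅→{d,u}
  live b1: ∅→∅
  live b2: {d,u}→{d,u}
  live b3: {d,u}→{d}
  live b4: {d}→{d}
  live b5: {d}→∅

live-out(b0) = ["d", "u"]

Answer: ["d", "u"]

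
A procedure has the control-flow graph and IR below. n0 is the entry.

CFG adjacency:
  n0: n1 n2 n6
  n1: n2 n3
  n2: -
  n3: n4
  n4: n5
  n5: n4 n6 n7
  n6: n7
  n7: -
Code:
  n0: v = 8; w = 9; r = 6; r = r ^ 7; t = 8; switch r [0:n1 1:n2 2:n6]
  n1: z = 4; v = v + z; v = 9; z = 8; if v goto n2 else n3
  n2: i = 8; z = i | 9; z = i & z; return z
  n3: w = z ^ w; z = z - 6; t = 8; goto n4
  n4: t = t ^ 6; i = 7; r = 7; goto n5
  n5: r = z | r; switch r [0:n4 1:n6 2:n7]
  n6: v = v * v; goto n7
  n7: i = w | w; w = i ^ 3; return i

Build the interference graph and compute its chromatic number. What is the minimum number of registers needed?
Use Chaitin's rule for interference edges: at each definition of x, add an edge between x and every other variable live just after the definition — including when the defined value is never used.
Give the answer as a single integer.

Answer: 5

Working:
Block summaries:
  n0: {r,t,v,w} / ∅
  n1: {v,z} / {v}
  n2: {i,z} / ∅
  n3: {t,w,z} / {w,z}
  n4: {i,r,t} / {t}
  n5: {r} / {r,z}
  n6: {v} / {v}
  n7: {i,w} / {w}

Backward fixpoint:
  n0 li=∅ lo={v,w}
  n1 li={v,w} lo={v,w,z}
  n2 li=∅ lo=∅
  n3 li={v,w,z} lo={t,v,w,z}
  n4 li={t,v,w,z} lo={r,t,v,w,z}
  n5 li={r,t,v,w,z} lo={t,v,w,z}
  n6 li={v,w} lo={w}
  n7 li={w} lo=∅

Conflict graph:
  i — {t,v,w,z}
  r — {t,v,w,z}
  t — {i,r,v,w,z}
  v — {i,r,t,w,z}
  w — {i,r,t,v,z}
  z — {i,r,t,v,w}

Chromatic number:
  clique {i,t,v,w,z} ⇒ need ≥ 5
  5-colouring: r0={t}  r1={v}  r2={w}  r3={z}  r4={i,r}
  χ = 5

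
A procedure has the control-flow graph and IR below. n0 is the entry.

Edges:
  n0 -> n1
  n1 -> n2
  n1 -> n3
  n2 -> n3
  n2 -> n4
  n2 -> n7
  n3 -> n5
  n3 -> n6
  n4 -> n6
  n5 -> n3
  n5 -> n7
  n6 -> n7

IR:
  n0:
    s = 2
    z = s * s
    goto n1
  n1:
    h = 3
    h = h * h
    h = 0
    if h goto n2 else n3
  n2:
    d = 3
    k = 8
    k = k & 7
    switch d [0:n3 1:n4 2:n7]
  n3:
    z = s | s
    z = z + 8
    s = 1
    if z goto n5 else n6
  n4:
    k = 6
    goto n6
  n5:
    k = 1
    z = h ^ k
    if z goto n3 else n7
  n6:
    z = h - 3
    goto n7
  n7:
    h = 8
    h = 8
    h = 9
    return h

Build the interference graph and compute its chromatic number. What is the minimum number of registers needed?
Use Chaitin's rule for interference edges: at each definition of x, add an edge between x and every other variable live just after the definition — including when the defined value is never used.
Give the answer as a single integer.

Answer: 4

Working:
Per-block:
  n0: def={s,z} ue=∅
  n1: def={h} ue=∅
  n2: def={d,k} ue=∅
  n3: def={s,z} ue={s}
  n4: def={k} ue=∅
  n5: def={k,z} ue={h}
  n6: def={z} ue={h}
  n7: def={h} ue=∅

Live sets:
  n0 li=∅ lo={s}
  n1 li={s} lo={h,s}
  n2 li={h,s} lo={h,s}
  n3 li={h,s} lo={h,s}
  n4 li={h} lo={h}
  n5 li={h,s} lo={h,s}
  n6 li={h} lo=∅
  n7 li=∅ lo=∅

Conflict graph:
  d — {h,k,s}
  h — {d,k,s,z}
  k — {d,h,s}
  s — {d,h,k,z}
  z — {h,s}

Colouring:
  clique {d,h,k,s} ⇒ need ≥ 4
  4-colouring: r0={h}  r1={s}  r2={d,z}  r3={k}
  χ = 4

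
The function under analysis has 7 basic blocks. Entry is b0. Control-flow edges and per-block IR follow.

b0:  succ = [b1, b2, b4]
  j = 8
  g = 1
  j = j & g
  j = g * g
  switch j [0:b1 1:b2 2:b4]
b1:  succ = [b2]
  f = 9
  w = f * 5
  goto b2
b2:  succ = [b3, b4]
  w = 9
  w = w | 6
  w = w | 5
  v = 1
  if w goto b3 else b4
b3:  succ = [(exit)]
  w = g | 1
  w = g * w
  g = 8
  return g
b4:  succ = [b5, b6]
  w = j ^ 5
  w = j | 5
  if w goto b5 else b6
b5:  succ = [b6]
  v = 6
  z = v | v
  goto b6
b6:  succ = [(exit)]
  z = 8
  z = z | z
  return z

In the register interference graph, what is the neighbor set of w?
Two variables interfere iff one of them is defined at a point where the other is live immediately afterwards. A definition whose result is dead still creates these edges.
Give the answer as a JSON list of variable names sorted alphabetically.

Answer: ["g", "j", "v"]

Derivation:
Block summaries:
  b0: def={g,j} ue=∅
  b1: def={f,w} ue=∅
  b2: def={v,w} ue=∅
  b3: def={g,w} ue={g}
  b4: def={w} ue={j}
  b5: def={v,z} ue=∅
  b6: def={z} ue=∅

Liveness:
  live b0: ∅→{g,j}
  live b1: {g,j}→{g,j}
  live b2: {g,j}→{g,j}
  live b3: {g}→∅
  live b4: {j}→∅
  live b5: ∅→∅
  live b6: ∅→∅

Interfere edges:
  f↔{g,j}
  g↔{f,j,v,w}
  j↔{f,g,v,w}
  v↔{g,j,w}
  w↔{g,j,v}
  z↔∅

N(w) = ["g", "j", "v"]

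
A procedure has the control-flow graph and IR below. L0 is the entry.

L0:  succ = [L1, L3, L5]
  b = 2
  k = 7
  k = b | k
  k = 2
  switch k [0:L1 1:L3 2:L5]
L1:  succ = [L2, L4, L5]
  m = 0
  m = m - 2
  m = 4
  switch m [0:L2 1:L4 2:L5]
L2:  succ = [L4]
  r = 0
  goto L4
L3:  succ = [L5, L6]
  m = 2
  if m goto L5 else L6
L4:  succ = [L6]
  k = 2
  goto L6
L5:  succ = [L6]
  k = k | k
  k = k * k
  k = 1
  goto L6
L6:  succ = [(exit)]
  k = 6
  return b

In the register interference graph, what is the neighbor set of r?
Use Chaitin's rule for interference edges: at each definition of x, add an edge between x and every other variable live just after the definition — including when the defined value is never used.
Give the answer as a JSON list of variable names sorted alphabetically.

Per-block:
  L0: def={b,k} ue=∅
  L1: def={m} ue=∅
  L2: def={r} ue=∅
  L3: def={m} ue=∅
  L4: def={k} ue=∅
  L5: def={k} ue={k}
  L6: def={k} ue={b}

Live sets:
  L0 li=∅ lo={b,k}
  L1 li={b,k} lo={b,k}
  L2 li={b} lo={b}
  L3 li={b,k} lo={b,k}
  L4 li={b} lo={b}
  L5 li={b,k} lo={b}
  L6 li={b} lo=∅

Interference:
  b↔{k,m,r}
  k↔{b,m}
  m↔{b,k}
  r↔{b}

N(r) = ["b"]

Answer: ["b"]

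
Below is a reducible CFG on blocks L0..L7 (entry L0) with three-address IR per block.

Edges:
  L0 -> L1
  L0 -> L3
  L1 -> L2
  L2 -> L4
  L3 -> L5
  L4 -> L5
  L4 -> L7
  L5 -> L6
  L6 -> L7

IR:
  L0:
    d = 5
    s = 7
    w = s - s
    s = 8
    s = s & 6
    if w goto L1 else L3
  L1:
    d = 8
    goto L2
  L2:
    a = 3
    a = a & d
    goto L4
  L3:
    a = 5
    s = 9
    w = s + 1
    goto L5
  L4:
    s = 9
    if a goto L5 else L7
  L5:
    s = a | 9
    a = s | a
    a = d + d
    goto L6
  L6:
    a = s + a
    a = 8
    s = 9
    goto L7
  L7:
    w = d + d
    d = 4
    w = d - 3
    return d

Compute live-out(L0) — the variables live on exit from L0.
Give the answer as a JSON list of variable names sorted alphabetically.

Per-block:
  L0 def {d,s,w} use ∅
  L1 def {d} use ∅
  L2 def {a} use {d}
  L3 def {a,s,w} use ∅
  L4 def {s} use {a}
  L5 def {a,s} use {a,d}
  L6 def {a,s} use {a,s}
  L7 def {d,w} use {d}

Live sets:
  live L0: ∅→{d}
  live L1: ∅→{d}
  live L2: {d}→{a,d}
  live L3: {d}→{a,d}
  live L4: {a,d}→{a,d}
  live L5: {a,d}→{a,d,s}
  live L6: {a,d,s}→{d}
  live L7: {d}→∅

live-out(L0) = ["d"]

Answer: ["d"]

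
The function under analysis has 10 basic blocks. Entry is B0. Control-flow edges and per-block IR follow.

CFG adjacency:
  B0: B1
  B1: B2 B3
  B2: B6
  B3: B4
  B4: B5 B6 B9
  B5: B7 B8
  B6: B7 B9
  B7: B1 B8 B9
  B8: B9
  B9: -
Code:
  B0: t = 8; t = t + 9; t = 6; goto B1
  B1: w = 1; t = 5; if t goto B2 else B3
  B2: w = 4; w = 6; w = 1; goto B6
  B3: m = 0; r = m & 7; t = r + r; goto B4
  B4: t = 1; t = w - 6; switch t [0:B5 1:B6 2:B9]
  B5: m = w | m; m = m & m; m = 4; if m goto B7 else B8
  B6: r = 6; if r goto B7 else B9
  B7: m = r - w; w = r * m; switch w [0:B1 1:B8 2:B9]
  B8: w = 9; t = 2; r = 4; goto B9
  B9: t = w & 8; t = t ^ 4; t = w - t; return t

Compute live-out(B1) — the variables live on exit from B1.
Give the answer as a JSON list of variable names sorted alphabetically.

Answer: ["w"]

Derivation:
Block summaries:
  B0: def={t} ue=∅
  B1: def={t,w} ue=∅
  B2: def={w} ue=∅
  B3: def={m,r,t} ue=∅
  B4: def={t} ue={w}
  B5: def={m} ue={m,w}
  B6: def={r} ue=∅
  B7: def={m,w} ue={r,w}
  B8: def={r,t,w} ue=∅
  B9: def={t} ue={w}

Live sets:
  live B0: ∅→∅
  live B1: ∅→{w}
  live B2: ∅→{w}
  live B3: {w}→{m,r,w}
  live B4: {m,r,w}→{m,r,w}
  live B5: {m,r,w}→{r,w}
  live B6: {w}→{r,w}
  live B7: {r,w}→{w}
  live B8: ∅→{w}
  live B9: {w}→∅

live-out(B1) = ["w"]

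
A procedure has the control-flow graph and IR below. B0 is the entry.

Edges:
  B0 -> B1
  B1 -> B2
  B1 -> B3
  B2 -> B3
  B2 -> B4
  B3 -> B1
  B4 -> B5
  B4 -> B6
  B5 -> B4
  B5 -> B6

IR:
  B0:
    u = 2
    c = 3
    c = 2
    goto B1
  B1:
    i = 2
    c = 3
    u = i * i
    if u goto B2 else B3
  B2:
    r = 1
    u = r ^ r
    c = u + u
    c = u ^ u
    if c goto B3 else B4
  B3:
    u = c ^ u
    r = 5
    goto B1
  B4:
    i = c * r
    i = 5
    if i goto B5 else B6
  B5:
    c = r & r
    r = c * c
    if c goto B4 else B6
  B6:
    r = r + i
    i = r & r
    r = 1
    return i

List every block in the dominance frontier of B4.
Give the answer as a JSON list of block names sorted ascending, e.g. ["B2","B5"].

Answer: ["B4"]

Derivation:
idom tree: B1←B0 B2←B1 B3←B1 B4←B2 B5←B4 B6←B4
Dom at joins:
  B1: preds {B0,B3}: {B0} ∩ {B0,B1,B3} = {B0}; idom=B0
  B3: preds {B1,B2}: {B0,B1} ∩ {B0,B1,B2} = {B0,B1}; idom=B1
  B4: preds {B2,B5}: {B0,B1,B2} ∩ {B0,B1,B2,B4,B5} = {B0,B1,B2}; idom=B2
  B6: preds {B4,B5}: {B0,B1,B2,B4} ∩ {B0,B1,B2,B4,B5} = {B0,B1,B2,B4}; idom=B4

DF derivation:
  B1←B0: walk · to B0
  B1←B3: walk B3→B1 to B0
  B3←B1: walk · to B1
  B3←B2: walk B2 to B1
  B4←B2: walk · to B2
  B4←B5: walk B5→B4 to B2
  B6←B4: walk · to B4
  B6←B5: walk B5 to B4
  B0 → ∅
  B1 → {B1}
  B2 → {B3}
  B3 → {B1}
  B4 → {B4}
  B5 → {B4,B6}
  B6 → ∅

DF(B4) = ["B4"]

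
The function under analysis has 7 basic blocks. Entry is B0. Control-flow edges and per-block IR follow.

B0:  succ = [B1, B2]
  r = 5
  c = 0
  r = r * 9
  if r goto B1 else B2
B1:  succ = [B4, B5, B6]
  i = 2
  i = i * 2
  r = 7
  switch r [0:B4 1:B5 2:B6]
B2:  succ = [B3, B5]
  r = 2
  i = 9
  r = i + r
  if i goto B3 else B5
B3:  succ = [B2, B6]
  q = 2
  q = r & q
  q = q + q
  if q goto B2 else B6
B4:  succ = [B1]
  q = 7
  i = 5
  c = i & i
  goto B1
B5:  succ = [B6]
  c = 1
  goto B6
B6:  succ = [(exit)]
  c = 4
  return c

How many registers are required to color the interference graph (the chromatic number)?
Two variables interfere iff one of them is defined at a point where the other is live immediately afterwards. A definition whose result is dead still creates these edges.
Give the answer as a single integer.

Answer: 2

Derivation:
Per-block:
  B0 def {c,r} use ∅
  B1 def {i,r} use ∅
  B2 def {i,r} use ∅
  B3 def {q} use {r}
  B4 def {c,i,q} use ∅
  B5 def {c} use ∅
  B6 def {c} use ∅

Backward fixpoint:
  B0: in=∅ out=∅
  B1: in=∅ out=∅
  B2: in=∅ out={r}
  B3: in={r} out=∅
  B4: in=∅ out=∅
  B5: in=∅ out=∅
  B6: in=∅ out=∅

Conflict graph:
  c — {r}
  i — {r}
  q — {r}
  r — {c,i,q}

Chromatic number:
  lower bound: {c,r} mutually conflict ⇒ χ ≥ 2
  assign c→r1 i→r1 q→r1 r→r0 — no edge inside a register ⇒ χ ≤ 2
  χ = 2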